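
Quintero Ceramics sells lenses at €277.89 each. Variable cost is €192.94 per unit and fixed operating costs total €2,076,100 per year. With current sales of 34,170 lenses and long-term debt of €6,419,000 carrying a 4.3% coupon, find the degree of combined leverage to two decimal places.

5.27

Total contribution margin = 34,170 × €84.95 = €2,902,741.50.
Operating income = contribution − fixed costs = €2,902,741.50 − €2,076,100 = €826,641.50. Interest = €276,017.00, so EBIT − I = €550,624.50.
Degree of total leverage = total CM / (EBIT − interest) = €2,902,741.50 / €550,624.50 = 5.2717.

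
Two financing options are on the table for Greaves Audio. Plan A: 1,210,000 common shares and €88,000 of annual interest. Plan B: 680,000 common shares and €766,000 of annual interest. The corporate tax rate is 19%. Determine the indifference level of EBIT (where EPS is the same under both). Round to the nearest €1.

At indifference, (EBIT − 88,000)(1 − t)/1,210,000 = (EBIT − 766,000)(1 − t)/680,000.
Cancelling (1 − t) and cross-multiplying: 680,000·(EBIT − 88,000) = 1,210,000·(EBIT − 766,000).
Solving, EBIT = (766,000·1,210,000 − 88,000·680,000) / (1,210,000 − 680,000) = 867,020,000,000 / 530,000 = 1,635,886.79.

€1,635,887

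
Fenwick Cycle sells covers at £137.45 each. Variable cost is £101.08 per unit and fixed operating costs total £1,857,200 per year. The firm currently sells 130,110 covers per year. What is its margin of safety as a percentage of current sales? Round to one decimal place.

60.8%

Contribution margin per unit = £137.45 − £101.08 = £36.37. Break-even units = £1,857,200 ÷ £36.37 = 51,064.06; break-even revenue = 51,064.06 × £137.45 = £7,018,755.57.
Actual sales revenue = 130,110 × £137.45 = £17,883,619.50.
Margin of safety = (£17,883,619.50 − £7,018,755.57) ÷ £17,883,619.50 = 60.8%.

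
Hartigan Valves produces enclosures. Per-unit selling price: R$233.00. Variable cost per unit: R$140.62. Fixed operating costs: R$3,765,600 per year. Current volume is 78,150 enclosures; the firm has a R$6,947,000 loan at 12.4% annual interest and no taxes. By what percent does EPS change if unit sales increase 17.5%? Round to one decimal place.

+48.7%

At 78,150 units, contribution = 78,150 × R$92.38 = R$7,219,497.00.
Operating income = contribution − fixed costs = R$7,219,497.00 − R$3,765,600 = R$3,453,897.00.
After interest of R$861,428.00, pre-tax earnings = R$2,592,469.00.
DCL = total CM / (EBIT − I) = R$7,219,497.00 / R$2,592,469.00 = 2.7848.
EPS therefore changes by 2.7848 × (+17.5%) = +48.7%.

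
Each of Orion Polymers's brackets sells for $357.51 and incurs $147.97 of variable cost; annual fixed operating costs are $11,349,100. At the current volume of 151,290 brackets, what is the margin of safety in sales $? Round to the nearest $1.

$34,724,241

Unit CM = price − variable cost = $357.51 − $147.97 = $209.54. Break-even units = $11,349,100 ÷ $209.54 = 54,161.97; break-even revenue = 54,161.97 × $357.51 = $19,363,447.27.
Current sales = 151,290 × $357.51 = $54,087,687.90.
Margin of safety = $54,087,687.90 − $19,363,447.27 = $34,724,241.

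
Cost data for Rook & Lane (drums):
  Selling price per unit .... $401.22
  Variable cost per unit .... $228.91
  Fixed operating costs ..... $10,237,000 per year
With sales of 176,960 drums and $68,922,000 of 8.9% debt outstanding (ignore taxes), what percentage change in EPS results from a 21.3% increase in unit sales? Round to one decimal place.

Total contribution margin = 176,960 × $172.31 = $30,491,977.60.
Subtracting fixed costs: EBIT = $30,491,977.60 − $10,237,000 = $20,254,977.60.
Interest = $6,134,058.00, so EBIT − I = $14,120,919.60.
Degree of combined leverage = contribution ÷ (EBIT − I) = $30,491,977.60 ÷ $14,120,919.60 = 2.1593.
%ΔEPS = DCL × %ΔSales = 2.1593 × +21.3% = +46.0%.

+46.0%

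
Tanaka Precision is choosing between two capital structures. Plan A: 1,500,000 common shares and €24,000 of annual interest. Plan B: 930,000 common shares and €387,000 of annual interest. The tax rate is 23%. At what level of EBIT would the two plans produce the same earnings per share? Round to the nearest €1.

Set EPS_A = EPS_B: (EBIT − €24,000)(1 − 0.23) ÷ 1,500,000 = (EBIT − €387,000)(1 − 0.23) ÷ 930,000.
Cancelling (1 − t) and cross-multiplying: 930,000·(EBIT − 24,000) = 1,500,000·(EBIT − 387,000).
Solving, EBIT = (387,000·1,500,000 − 24,000·930,000) / (1,500,000 − 930,000) = 558,180,000,000 / 570,000 = 979,263.16.

€979,263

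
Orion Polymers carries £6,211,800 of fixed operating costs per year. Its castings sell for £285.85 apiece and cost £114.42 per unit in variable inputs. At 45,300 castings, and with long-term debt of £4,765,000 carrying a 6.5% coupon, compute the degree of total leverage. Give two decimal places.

6.24

Contribution at this volume is 45,300 × £171.43 = £7,765,779.00.
Operating income = contribution − fixed costs = £7,765,779.00 − £6,211,800 = £1,553,979.00. Interest = £309,725.00.
DOL = £7,765,779.00 ÷ £1,553,979.00 = 4.9974; DFL = £1,553,979.00 ÷ £1,244,254.00 = 1.2489.
DCL = DOL × DFL = 4.9974 × 1.2489 = 6.2413.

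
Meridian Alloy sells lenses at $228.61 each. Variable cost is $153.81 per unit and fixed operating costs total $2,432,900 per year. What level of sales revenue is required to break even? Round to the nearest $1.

Contribution margin per unit = $228.61 − $153.81 = $74.80, a CM ratio of $74.80 ÷ $228.61 = 0.3272.
Break-even sales = FC ÷ CM ratio = $2,432,900 × $228.61 / $74.80 = $7,435,632.

$7,435,632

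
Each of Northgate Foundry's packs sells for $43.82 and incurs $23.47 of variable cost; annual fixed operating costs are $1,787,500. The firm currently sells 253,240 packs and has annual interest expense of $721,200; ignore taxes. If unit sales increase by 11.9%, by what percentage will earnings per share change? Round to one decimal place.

Contribution at this volume is 253,240 × $20.35 = $5,153,434.00.
Subtracting fixed costs: EBIT = $5,153,434.00 − $1,787,500 = $3,365,934.00.
After interest of $721,200.00, pre-tax earnings = $2,644,734.00.
DCL = total CM / (EBIT − I) = $5,153,434.00 / $2,644,734.00 = 1.9486.
EPS therefore changes by 1.9486 × (+11.9%) = +23.2%.

+23.2%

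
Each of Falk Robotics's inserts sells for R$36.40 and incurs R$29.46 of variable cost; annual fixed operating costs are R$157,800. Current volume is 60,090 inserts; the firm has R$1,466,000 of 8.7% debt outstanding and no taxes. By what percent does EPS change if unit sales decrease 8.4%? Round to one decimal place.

Total contribution margin = 60,090 × R$6.94 = R$417,024.60.
Subtracting fixed costs: EBIT = R$417,024.60 − R$157,800 = R$259,224.60.
After interest of R$127,542.00, pre-tax earnings = R$131,682.60.
DCL = total CM / (EBIT − I) = R$417,024.60 / R$131,682.60 = 3.1669.
EPS therefore changes by 3.1669 × (-8.4%) = -26.6%.

-26.6%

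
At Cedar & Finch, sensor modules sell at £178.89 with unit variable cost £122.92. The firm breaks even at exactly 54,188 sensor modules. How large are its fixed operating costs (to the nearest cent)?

Contribution margin per unit = £178.89 − £122.92 = £55.97.
Since BE = FC / CM, FC = 54,188 × £55.97 = £3,032,902.36.

£3,032,902.36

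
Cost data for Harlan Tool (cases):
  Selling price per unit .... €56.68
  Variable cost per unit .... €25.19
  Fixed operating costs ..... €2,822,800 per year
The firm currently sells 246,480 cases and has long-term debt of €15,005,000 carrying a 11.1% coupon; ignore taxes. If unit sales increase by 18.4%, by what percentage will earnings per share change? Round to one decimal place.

+43.6%

Contribution at this volume is 246,480 × €31.49 = €7,761,655.20.
Subtracting fixed costs: EBIT = €7,761,655.20 − €2,822,800 = €4,938,855.20.
After interest of €1,665,555.00, pre-tax earnings = €3,273,300.20.
DCL = total CM / (EBIT − I) = €7,761,655.20 / €3,273,300.20 = 2.3712.
%ΔEPS = DCL × %ΔSales = 2.3712 × +18.4% = +43.6%.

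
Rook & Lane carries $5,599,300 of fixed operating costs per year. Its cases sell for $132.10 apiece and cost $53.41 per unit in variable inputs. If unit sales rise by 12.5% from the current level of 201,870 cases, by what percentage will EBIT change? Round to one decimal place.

+19.3%

Total contribution margin = 201,870 × $78.69 = $15,885,150.30.
Subtracting fixed costs: EBIT = $15,885,150.30 − $5,599,300 = $10,285,850.30.
Degree of operating leverage = $15,885,150.30 / $10,285,850.30 = 1.5444.
%ΔEBIT = DOL × %ΔSales = 1.5444 × +12.5% = +19.3%.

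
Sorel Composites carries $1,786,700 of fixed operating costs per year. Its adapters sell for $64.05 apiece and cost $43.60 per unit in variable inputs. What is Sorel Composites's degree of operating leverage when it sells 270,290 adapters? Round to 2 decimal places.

1.48

Contribution at this volume is 270,290 × $20.45 = $5,527,430.50.
Operating income = contribution − fixed costs = $5,527,430.50 − $1,786,700 = $3,740,730.50.
So DOL = total CM / EBIT = $5,527,430.50 / $3,740,730.50 = 1.4776.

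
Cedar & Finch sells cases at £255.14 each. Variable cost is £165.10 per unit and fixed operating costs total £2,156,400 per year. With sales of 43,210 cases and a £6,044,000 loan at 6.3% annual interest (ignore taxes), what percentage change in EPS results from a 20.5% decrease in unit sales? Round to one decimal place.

-58.9%

Contribution at this volume is 43,210 × £90.04 = £3,890,628.40.
EBIT = £3,890,628.40 − £2,156,400 = £1,734,228.40.
After interest of £380,772.00, pre-tax earnings = £1,353,456.40.
Degree of combined leverage = contribution ÷ (EBIT − I) = £3,890,628.40 ÷ £1,353,456.40 = 2.8746.
EPS therefore changes by 2.8746 × (-20.5%) = -58.9%.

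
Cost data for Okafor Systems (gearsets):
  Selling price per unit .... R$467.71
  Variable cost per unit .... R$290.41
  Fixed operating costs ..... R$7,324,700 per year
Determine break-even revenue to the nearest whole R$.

CM per unit = R$467.71 − R$290.41 = R$177.30; CM ratio = R$177.30 / R$467.71 = 0.3791.
Break-even sales = FC ÷ CM ratio = R$7,324,700 × R$467.71 / R$177.30 = R$19,322,253.

R$19,322,253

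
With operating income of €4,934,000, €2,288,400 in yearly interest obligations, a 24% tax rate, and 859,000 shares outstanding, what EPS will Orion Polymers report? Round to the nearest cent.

€2.34

Pre-tax income = €4,934,000 − €2,288,400.00 = €2,645,600.00.
Net income = €2,645,600.00 × (1 − 0.24) = €2,010,656.00.
Per share: €2,010,656.00 / 859,000 shares = €2.34.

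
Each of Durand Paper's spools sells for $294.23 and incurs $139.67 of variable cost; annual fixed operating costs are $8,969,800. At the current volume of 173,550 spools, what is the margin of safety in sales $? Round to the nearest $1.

Each unit contributes $294.23 − $139.67 = $154.56. Break-even units = $8,969,800 ÷ $154.56 = 58,034.42; break-even revenue = 58,034.42 × $294.23 = $17,075,467.48.
Actual sales revenue = 173,550 × $294.23 = $51,063,616.50.
Margin of safety = $51,063,616.50 − $17,075,467.48 = $33,988,149.

$33,988,149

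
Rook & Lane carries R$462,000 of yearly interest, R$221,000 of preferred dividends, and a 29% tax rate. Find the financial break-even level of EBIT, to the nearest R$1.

Preferred dividends are paid after tax, so their pre-tax equivalent is R$221,000 ÷ (1 − 0.29) = R$311,267.61.
Financial break-even EBIT = interest + D_p ÷ (1 − t) = R$462,000 + R$311,267.61 = R$773,267.61.

R$773,268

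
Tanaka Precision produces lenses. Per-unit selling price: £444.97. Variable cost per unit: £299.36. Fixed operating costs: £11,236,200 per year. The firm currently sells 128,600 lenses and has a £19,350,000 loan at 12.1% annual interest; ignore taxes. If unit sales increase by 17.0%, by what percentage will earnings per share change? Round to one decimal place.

At 128,600 units, contribution = 128,600 × £145.61 = £18,725,446.00.
EBIT = £18,725,446.00 − £11,236,200 = £7,489,246.00.
After interest of £2,341,350.00, pre-tax earnings = £5,147,896.00.
Degree of combined leverage = contribution ÷ (EBIT − I) = £18,725,446.00 ÷ £5,147,896.00 = 3.6375.
EPS therefore changes by 3.6375 × (+17.0%) = +61.8%.

+61.8%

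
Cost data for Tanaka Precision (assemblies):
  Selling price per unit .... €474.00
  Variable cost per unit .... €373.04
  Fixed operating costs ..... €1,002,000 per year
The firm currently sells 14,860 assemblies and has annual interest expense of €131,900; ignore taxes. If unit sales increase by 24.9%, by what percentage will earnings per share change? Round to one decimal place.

+102.0%

Contribution at this volume is 14,860 × €100.96 = €1,500,265.60.
EBIT = €1,500,265.60 − €1,002,000 = €498,265.60.
After interest of €131,900.00, pre-tax earnings = €366,365.60.
DCL = total CM / (EBIT − I) = €1,500,265.60 / €366,365.60 = 4.0950.
EPS therefore changes by 4.0950 × (+24.9%) = +102.0%.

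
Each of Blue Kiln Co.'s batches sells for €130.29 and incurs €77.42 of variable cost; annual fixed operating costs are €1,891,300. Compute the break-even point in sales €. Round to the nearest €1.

CM per unit = €130.29 − €77.42 = €52.87; CM ratio = €52.87 / €130.29 = 0.4058.
Break-even revenue = fixed costs × price ÷ CM = €1,891,300 × €130.29 ÷ €52.87 = €4,660,819.

€4,660,819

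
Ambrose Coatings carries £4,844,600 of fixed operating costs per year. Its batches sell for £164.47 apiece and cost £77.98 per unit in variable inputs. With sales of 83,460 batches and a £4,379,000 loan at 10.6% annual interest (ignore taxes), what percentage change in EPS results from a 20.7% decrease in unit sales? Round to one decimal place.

-78.2%

Contribution at this volume is 83,460 × £86.49 = £7,218,455.40.
Operating income = contribution − fixed costs = £7,218,455.40 − £4,844,600 = £2,373,855.40.
After interest of £464,174.00, pre-tax earnings = £1,909,681.40.
Degree of combined leverage = contribution ÷ (EBIT − I) = £7,218,455.40 ÷ £1,909,681.40 = 3.7799.
%ΔEPS = DCL × %ΔSales = 3.7799 × -20.7% = -78.2%.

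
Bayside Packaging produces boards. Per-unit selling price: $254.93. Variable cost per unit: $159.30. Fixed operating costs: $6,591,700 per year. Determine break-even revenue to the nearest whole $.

$17,572,123

Contribution margin per unit = $254.93 − $159.30 = $95.63, a CM ratio of $95.63 ÷ $254.93 = 0.3751.
Break-even revenue = fixed costs × price ÷ CM = $6,591,700 × $254.93 ÷ $95.63 = $17,572,123.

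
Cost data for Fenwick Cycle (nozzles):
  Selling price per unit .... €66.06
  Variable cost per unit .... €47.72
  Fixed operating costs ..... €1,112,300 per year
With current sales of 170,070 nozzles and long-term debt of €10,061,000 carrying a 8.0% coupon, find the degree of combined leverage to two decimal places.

2.60

Contribution at this volume is 170,070 × €18.34 = €3,119,083.80.
EBIT = €3,119,083.80 − €1,112,300 = €2,006,783.80. Interest = €804,880.00.
DOL = €3,119,083.80 ÷ €2,006,783.80 = 1.5543; DFL = €2,006,783.80 ÷ €1,201,903.80 = 1.6697.
Combined leverage = 1.5543 × 1.6697 = 2.5952.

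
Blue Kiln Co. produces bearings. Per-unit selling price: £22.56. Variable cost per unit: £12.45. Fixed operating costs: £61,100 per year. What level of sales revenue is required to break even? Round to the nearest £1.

CM per unit = £22.56 − £12.45 = £10.11; CM ratio = £10.11 / £22.56 = 0.4481.
Break-even revenue = fixed costs × price ÷ CM = £61,100 × £22.56 ÷ £10.11 = £136,342.

£136,342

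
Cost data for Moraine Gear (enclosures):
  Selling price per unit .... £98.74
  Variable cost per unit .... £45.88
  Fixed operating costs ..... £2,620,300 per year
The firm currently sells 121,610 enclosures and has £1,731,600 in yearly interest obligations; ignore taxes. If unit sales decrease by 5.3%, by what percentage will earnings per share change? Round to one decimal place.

-16.4%

Total contribution margin = 121,610 × £52.86 = £6,428,304.60.
Operating income = contribution − fixed costs = £6,428,304.60 − £2,620,300 = £3,808,004.60.
Interest = £1,731,600.00, so EBIT − I = £2,076,404.60.
DCL = total CM / (EBIT − I) = £6,428,304.60 / £2,076,404.60 = 3.0959.
EPS therefore changes by 3.0959 × (-5.3%) = -16.4%.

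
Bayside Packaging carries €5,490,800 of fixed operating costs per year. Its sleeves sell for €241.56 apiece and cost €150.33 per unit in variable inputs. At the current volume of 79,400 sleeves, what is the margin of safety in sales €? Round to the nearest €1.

Each unit contributes €241.56 − €150.33 = €91.23. Break-even units = €5,490,800 ÷ €91.23 = 60,186.34; break-even revenue = 60,186.34 × €241.56 = €14,538,612.82.
Actual sales revenue = 79,400 × €241.56 = €19,179,864.00.
Margin of safety = €19,179,864.00 − €14,538,612.82 = €4,641,251.

€4,641,251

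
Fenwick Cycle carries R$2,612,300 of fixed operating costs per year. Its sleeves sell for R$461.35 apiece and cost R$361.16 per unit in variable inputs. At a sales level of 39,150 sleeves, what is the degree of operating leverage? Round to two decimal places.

2.99

Contribution at this volume is 39,150 × R$100.19 = R$3,922,438.50.
Subtracting fixed costs: EBIT = R$3,922,438.50 − R$2,612,300 = R$1,310,138.50.
DOL = contribution ÷ EBIT = R$3,922,438.50 ÷ R$1,310,138.50 = 2.9939.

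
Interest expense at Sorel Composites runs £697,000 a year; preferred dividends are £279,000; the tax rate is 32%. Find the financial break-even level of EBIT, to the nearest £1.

Preferred dividends are paid after tax, so their pre-tax equivalent is £279,000 ÷ (1 − 0.32) = £410,294.12.
EPS = 0 when EBIT covers interest plus the pre-tax preferred burden: £697,000 + £410,294.12 = £1,107,294.12.

£1,107,294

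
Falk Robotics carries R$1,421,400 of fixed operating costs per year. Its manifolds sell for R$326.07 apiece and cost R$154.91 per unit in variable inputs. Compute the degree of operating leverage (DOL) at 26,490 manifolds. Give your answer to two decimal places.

Total contribution margin = 26,490 × R$171.16 = R$4,534,028.40.
Operating income = contribution − fixed costs = R$4,534,028.40 − R$1,421,400 = R$3,112,628.40.
DOL = contribution ÷ EBIT = R$4,534,028.40 ÷ R$3,112,628.40 = 1.4567.

1.46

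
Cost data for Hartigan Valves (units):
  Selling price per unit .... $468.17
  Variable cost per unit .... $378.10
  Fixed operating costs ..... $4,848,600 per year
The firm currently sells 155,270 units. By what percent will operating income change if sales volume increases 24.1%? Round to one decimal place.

Contribution at this volume is 155,270 × $90.07 = $13,985,168.90.
EBIT = $13,985,168.90 − $4,848,600 = $9,136,568.90.
DOL = contribution ÷ EBIT = $13,985,168.90 ÷ $9,136,568.90 = 1.5307.
So EBIT moves 1.5307 × (+24.1%) = +36.9%.

+36.9%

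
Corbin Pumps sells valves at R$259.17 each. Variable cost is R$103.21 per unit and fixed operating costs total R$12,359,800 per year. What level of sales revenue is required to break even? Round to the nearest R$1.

R$20,539,173

CM per unit = R$259.17 − R$103.21 = R$155.96; CM ratio = R$155.96 / R$259.17 = 0.6018.
Break-even sales = FC ÷ CM ratio = R$12,359,800 × R$259.17 / R$155.96 = R$20,539,173.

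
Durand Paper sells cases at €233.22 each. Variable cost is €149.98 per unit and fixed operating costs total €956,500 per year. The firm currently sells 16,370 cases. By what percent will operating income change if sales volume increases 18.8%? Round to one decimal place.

At 16,370 units, contribution = 16,370 × €83.24 = €1,362,638.80.
Operating income = contribution − fixed costs = €1,362,638.80 − €956,500 = €406,138.80.
DOL = contribution ÷ EBIT = €1,362,638.80 ÷ €406,138.80 = 3.3551.
So EBIT moves 3.3551 × (+18.8%) = +63.1%.

+63.1%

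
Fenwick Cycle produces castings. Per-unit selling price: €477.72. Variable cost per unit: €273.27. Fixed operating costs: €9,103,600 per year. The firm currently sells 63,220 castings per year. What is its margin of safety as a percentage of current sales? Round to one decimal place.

29.6%

Each unit contributes €477.72 − €273.27 = €204.45. Break-even units = €9,103,600 ÷ €204.45 = 44,527.27; break-even revenue = 44,527.27 × €477.72 = €21,271,566.60.
Actual sales revenue = 63,220 × €477.72 = €30,201,458.40.
Margin of safety = (€30,201,458.40 − €21,271,566.60) ÷ €30,201,458.40 = 29.6%.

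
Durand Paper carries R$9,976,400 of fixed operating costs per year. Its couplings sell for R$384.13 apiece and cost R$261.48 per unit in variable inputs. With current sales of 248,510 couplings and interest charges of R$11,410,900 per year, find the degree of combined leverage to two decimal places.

3.35

At 248,510 units, contribution = 248,510 × R$122.65 = R$30,479,751.50.
EBIT = R$30,479,751.50 − R$9,976,400 = R$20,503,351.50. Interest = R$11,410,900.00, so EBIT − I = R$9,092,451.50.
DCL = contribution ÷ (EBIT − I) = R$30,479,751.50 ÷ R$9,092,451.50 = 3.3522.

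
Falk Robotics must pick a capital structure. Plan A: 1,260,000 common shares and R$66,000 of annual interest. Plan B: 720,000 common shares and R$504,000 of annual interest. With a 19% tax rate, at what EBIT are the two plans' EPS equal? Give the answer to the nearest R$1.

Set EPS_A = EPS_B: (EBIT − R$66,000)(1 − 0.19) ÷ 1,260,000 = (EBIT − R$504,000)(1 − 0.19) ÷ 720,000.
The (1 − t) factor cancels: (EBIT − 66,000) × 720,000 = (EBIT − 504,000) × 1,260,000.
EBIT × (1,260,000 − 720,000) = 504,000 × 1,260,000 − 66,000 × 720,000 = 587,520,000,000, so EBIT = 587,520,000,000 ÷ 540,000 = 1,088,000.00.

R$1,088,000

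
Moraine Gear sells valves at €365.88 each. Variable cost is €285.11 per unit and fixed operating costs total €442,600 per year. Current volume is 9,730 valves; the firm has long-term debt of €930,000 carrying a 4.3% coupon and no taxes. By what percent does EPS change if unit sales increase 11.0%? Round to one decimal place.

Contribution at this volume is 9,730 × €80.77 = €785,892.10.
Operating income = contribution − fixed costs = €785,892.10 − €442,600 = €343,292.10.
After interest of €39,990.00, pre-tax earnings = €303,302.10.
DCL = total CM / (EBIT − I) = €785,892.10 / €303,302.10 = 2.5911.
%ΔEPS = DCL × %ΔSales = 2.5911 × +11.0% = +28.5%.

+28.5%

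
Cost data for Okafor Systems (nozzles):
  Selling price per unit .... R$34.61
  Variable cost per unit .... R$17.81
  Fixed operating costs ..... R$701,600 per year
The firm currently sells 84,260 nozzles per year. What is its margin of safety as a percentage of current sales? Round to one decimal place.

50.4%

Contribution margin per unit = R$34.61 − R$17.81 = R$16.80. Break-even units = R$701,600 ÷ R$16.80 = 41,761.90; break-even revenue = 41,761.90 × R$34.61 = R$1,445,379.52.
Current sales = 84,260 × R$34.61 = R$2,916,238.60.
Margin of safety = (R$2,916,238.60 − R$1,445,379.52) ÷ R$2,916,238.60 = 50.4%.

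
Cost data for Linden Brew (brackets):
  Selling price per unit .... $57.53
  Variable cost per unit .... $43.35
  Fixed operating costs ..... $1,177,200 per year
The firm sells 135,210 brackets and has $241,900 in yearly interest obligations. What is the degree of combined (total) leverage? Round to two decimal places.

3.85

Contribution at this volume is 135,210 × $14.18 = $1,917,277.80.
Operating income = contribution − fixed costs = $1,917,277.80 − $1,177,200 = $740,077.80. Interest = $241,900.00.
DOL = $1,917,277.80 ÷ $740,077.80 = 2.5906; DFL = $740,077.80 ÷ $498,177.80 = 1.4856.
DCL = DOL × DFL = 2.5906 × 1.4856 = 3.8486.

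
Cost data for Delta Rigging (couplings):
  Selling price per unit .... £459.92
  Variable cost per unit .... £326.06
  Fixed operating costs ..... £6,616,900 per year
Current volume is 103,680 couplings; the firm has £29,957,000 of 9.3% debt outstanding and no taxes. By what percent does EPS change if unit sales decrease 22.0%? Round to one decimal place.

-68.2%

Total contribution margin = 103,680 × £133.86 = £13,878,604.80.
Operating income = contribution − fixed costs = £13,878,604.80 − £6,616,900 = £7,261,704.80.
Interest = £2,786,001.00, so EBIT − I = £4,475,703.80.
Degree of combined leverage = contribution ÷ (EBIT − I) = £13,878,604.80 ÷ £4,475,703.80 = 3.1009.
EPS therefore changes by 3.1009 × (-22.0%) = -68.2%.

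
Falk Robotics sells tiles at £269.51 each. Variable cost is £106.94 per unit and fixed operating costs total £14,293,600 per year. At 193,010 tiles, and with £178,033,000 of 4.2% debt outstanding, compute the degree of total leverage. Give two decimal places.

At 193,010 units, contribution = 193,010 × £162.57 = £31,377,635.70.
EBIT = £31,377,635.70 − £14,293,600 = £17,084,035.70. Interest = £7,477,386.00.
DOL = £31,377,635.70 ÷ £17,084,035.70 = 1.8367; DFL = £17,084,035.70 ÷ £9,606,649.70 = 1.7784.
DCL = DOL × DFL = 1.8367 × 1.7784 = 3.2664.

3.27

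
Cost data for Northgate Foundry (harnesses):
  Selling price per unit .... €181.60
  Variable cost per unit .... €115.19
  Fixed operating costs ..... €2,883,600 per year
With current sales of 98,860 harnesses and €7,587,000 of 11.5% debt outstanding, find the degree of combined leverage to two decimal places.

2.34

Contribution at this volume is 98,860 × €66.41 = €6,565,292.60.
Operating income = contribution − fixed costs = €6,565,292.60 − €2,883,600 = €3,681,692.60. Interest = €872,505.00.
DOL = €6,565,292.60 ÷ €3,681,692.60 = 1.7832; DFL = €3,681,692.60 ÷ €2,809,187.60 = 1.3106.
Combined leverage = 1.7832 × 1.3106 = 2.3371.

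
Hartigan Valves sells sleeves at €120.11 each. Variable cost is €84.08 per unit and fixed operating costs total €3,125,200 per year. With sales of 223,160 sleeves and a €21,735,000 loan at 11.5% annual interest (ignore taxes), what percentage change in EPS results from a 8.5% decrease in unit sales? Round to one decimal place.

-28.3%

Contribution at this volume is 223,160 × €36.03 = €8,040,454.80.
Subtracting fixed costs: EBIT = €8,040,454.80 − €3,125,200 = €4,915,254.80.
After interest of €2,499,525.00, pre-tax earnings = €2,415,729.80.
Degree of combined leverage = contribution ÷ (EBIT − I) = €8,040,454.80 ÷ €2,415,729.80 = 3.3284.
%ΔEPS = DCL × %ΔSales = 3.3284 × -8.5% = -28.3%.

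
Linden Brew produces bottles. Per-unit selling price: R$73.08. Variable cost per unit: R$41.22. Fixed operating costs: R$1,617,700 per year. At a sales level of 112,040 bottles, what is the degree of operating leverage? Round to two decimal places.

Contribution at this volume is 112,040 × R$31.86 = R$3,569,594.40.
Subtracting fixed costs: EBIT = R$3,569,594.40 − R$1,617,700 = R$1,951,894.40.
So DOL = total CM / EBIT = R$3,569,594.40 / R$1,951,894.40 = 1.8288.

1.83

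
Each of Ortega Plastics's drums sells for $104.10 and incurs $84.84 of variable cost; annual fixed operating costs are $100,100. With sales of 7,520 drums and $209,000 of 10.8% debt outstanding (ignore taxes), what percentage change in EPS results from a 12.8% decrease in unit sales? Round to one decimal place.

Contribution at this volume is 7,520 × $19.26 = $144,835.20.
EBIT = $144,835.20 − $100,100 = $44,735.20.
After interest of $22,572.00, pre-tax earnings = $22,163.20.
DCL = total CM / (EBIT − I) = $144,835.20 / $22,163.20 = 6.5349.
%ΔEPS = DCL × %ΔSales = 6.5349 × -12.8% = -83.6%.

-83.6%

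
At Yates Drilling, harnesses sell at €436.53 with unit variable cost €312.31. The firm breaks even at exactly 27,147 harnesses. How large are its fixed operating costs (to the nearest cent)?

Unit CM = price − variable cost = €436.53 − €312.31 = €124.22.
Since BE = FC / CM, FC = 27,147 × €124.22 = €3,372,200.34.

€3,372,200.34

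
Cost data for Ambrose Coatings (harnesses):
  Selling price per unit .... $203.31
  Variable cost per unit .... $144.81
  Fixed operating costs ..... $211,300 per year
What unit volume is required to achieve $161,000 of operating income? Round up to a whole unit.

6,365 harnesses

Contribution margin per unit = $203.31 − $144.81 = $58.50.
Required volume = (fixed costs + target profit) ÷ CM = ($211,300 + $161,000) ÷ $58.50 = 6,364.10, so 6,365 harnesses.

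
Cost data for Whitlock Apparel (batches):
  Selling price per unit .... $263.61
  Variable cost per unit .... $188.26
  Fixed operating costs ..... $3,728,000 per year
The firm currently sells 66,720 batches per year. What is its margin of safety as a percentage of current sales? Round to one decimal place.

25.8%

Each unit contributes $263.61 − $188.26 = $75.35. Break-even units = $3,728,000 ÷ $75.35 = 49,475.78; break-even revenue = 49,475.78 × $263.61 = $13,042,310.29.
Current sales = 66,720 × $263.61 = $17,588,059.20.
Margin of safety = ($17,588,059.20 − $13,042,310.29) ÷ $17,588,059.20 = 25.8%.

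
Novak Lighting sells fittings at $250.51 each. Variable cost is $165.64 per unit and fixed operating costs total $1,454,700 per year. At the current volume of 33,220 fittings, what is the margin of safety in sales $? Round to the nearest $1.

$4,028,118

Unit CM = price − variable cost = $250.51 − $165.64 = $84.87. Break-even units = $1,454,700 ÷ $84.87 = 17,140.33; break-even revenue = 17,140.33 × $250.51 = $4,293,824.64.
Actual sales revenue = 33,220 × $250.51 = $8,321,942.20.
Margin of safety = $8,321,942.20 − $4,293,824.64 = $4,028,118.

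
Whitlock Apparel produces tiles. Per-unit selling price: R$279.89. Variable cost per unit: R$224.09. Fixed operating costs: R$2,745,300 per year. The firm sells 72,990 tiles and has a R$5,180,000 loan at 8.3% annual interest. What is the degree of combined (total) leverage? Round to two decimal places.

Contribution at this volume is 72,990 × R$55.80 = R$4,072,842.00.
Operating income = contribution − fixed costs = R$4,072,842.00 − R$2,745,300 = R$1,327,542.00. Interest = R$429,940.00.
DOL = R$4,072,842.00 ÷ R$1,327,542.00 = 3.0680; DFL = R$1,327,542.00 ÷ R$897,602.00 = 1.4790.
Combined leverage = 3.0680 × 1.4790 = 4.5376.

4.54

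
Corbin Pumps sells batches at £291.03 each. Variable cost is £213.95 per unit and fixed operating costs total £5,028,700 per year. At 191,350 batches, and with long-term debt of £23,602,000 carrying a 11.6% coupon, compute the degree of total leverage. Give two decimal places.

2.11

Contribution at this volume is 191,350 × £77.08 = £14,749,258.00.
Operating income = contribution − fixed costs = £14,749,258.00 − £5,028,700 = £9,720,558.00. Interest = £2,737,832.00.
DOL = £14,749,258.00 ÷ £9,720,558.00 = 1.5173; DFL = £9,720,558.00 ÷ £6,982,726.00 = 1.3921.
Combined leverage = 1.5173 × 1.3921 = 2.1122.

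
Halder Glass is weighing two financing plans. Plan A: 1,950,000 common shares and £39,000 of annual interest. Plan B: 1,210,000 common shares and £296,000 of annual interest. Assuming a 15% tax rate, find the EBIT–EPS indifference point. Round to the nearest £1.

£716,230

At indifference, (EBIT − 39,000)(1 − t)/1,950,000 = (EBIT − 296,000)(1 − t)/1,210,000.
The (1 − t) factor cancels: (EBIT − 39,000) × 1,210,000 = (EBIT − 296,000) × 1,950,000.
EBIT × (1,950,000 − 1,210,000) = 296,000 × 1,950,000 − 39,000 × 1,210,000 = 530,010,000,000, so EBIT = 530,010,000,000 ÷ 740,000 = 716,229.73.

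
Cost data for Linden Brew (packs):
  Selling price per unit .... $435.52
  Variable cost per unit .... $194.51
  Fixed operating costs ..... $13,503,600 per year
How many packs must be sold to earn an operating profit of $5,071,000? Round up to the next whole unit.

77,070 packs

Each unit contributes $435.52 − $194.51 = $241.01.
Need Q such that Q × $241.01 − $13,503,600 = $5,071,000, i.e. Q = $18,574,600 / $241.01 = 77,069.83 → 77,070.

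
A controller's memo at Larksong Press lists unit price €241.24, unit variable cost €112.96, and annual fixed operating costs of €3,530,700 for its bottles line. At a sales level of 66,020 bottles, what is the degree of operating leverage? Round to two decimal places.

1.71

At 66,020 units, contribution = 66,020 × €128.28 = €8,469,045.60.
Operating income = contribution − fixed costs = €8,469,045.60 − €3,530,700 = €4,938,345.60.
So DOL = total CM / EBIT = €8,469,045.60 / €4,938,345.60 = 1.7150.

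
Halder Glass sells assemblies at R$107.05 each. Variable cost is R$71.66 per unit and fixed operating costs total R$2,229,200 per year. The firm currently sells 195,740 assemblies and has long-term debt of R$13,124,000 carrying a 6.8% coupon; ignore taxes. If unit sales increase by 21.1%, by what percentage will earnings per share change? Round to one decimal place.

At 195,740 units, contribution = 195,740 × R$35.39 = R$6,927,238.60.
EBIT = R$6,927,238.60 − R$2,229,200 = R$4,698,038.60.
Interest = R$892,432.00, so EBIT − I = R$3,805,606.60.
Degree of combined leverage = contribution ÷ (EBIT − I) = R$6,927,238.60 ÷ R$3,805,606.60 = 1.8203.
%ΔEPS = DCL × %ΔSales = 1.8203 × +21.1% = +38.4%.

+38.4%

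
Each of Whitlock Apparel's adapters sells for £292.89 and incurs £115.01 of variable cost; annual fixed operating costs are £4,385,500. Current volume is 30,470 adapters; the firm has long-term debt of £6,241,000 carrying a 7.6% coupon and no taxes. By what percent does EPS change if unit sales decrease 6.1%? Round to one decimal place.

-59.0%

Total contribution margin = 30,470 × £177.88 = £5,420,003.60.
EBIT = £5,420,003.60 − £4,385,500 = £1,034,503.60.
Interest = £474,316.00, so EBIT − I = £560,187.60.
Degree of combined leverage = contribution ÷ (EBIT − I) = £5,420,003.60 ÷ £560,187.60 = 9.6753.
%ΔEPS = DCL × %ΔSales = 9.6753 × -6.1% = -59.0%.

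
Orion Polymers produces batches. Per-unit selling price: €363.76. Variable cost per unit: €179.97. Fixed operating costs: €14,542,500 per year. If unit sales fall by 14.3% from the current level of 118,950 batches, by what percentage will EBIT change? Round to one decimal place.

Contribution at this volume is 118,950 × €183.79 = €21,861,820.50.
Operating income = contribution − fixed costs = €21,861,820.50 − €14,542,500 = €7,319,320.50.
So DOL = total CM / EBIT = €21,861,820.50 / €7,319,320.50 = 2.9869.
Operating income changes by 2.9869 × -14.3% = -42.7%.

-42.7%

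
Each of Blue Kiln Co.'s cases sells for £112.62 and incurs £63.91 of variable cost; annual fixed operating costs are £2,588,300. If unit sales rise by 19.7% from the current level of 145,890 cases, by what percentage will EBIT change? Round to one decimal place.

Total contribution margin = 145,890 × £48.71 = £7,106,301.90.
EBIT = £7,106,301.90 − £2,588,300 = £4,518,001.90.
Degree of operating leverage = £7,106,301.90 / £4,518,001.90 = 1.5729.
So EBIT moves 1.5729 × (+19.7%) = +31.0%.

+31.0%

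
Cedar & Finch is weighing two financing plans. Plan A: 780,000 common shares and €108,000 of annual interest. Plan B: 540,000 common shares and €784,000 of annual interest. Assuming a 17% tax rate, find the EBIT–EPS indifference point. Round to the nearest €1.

Set EPS_A = EPS_B: (EBIT − €108,000)(1 − 0.17) ÷ 780,000 = (EBIT − €784,000)(1 − 0.17) ÷ 540,000.
The (1 − t) factor cancels: (EBIT − 108,000) × 540,000 = (EBIT − 784,000) × 780,000.
EBIT × (780,000 − 540,000) = 784,000 × 780,000 − 108,000 × 540,000 = 553,200,000,000, so EBIT = 553,200,000,000 ÷ 240,000 = 2,305,000.00.

€2,305,000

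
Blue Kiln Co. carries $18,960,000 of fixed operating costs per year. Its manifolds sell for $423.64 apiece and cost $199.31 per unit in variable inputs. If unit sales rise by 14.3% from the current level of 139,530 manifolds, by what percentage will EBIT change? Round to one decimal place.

+36.3%

Total contribution margin = 139,530 × $224.33 = $31,300,764.90.
Subtracting fixed costs: EBIT = $31,300,764.90 − $18,960,000 = $12,340,764.90.
Degree of operating leverage = $31,300,764.90 / $12,340,764.90 = 2.5364.
%ΔEBIT = DOL × %ΔSales = 2.5364 × +14.3% = +36.3%.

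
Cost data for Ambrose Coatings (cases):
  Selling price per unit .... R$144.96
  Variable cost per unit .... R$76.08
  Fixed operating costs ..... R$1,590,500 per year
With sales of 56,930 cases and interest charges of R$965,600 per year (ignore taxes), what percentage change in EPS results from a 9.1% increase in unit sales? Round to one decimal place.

+26.1%

Total contribution margin = 56,930 × R$68.88 = R$3,921,338.40.
Operating income = contribution − fixed costs = R$3,921,338.40 − R$1,590,500 = R$2,330,838.40.
Interest = R$965,600.00, so EBIT − I = R$1,365,238.40.
Degree of combined leverage = contribution ÷ (EBIT − I) = R$3,921,338.40 ÷ R$1,365,238.40 = 2.8723.
%ΔEPS = DCL × %ΔSales = 2.8723 × +9.1% = +26.1%.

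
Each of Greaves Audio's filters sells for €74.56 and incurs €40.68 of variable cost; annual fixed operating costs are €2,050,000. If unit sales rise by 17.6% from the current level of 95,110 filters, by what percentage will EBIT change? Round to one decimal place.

Total contribution margin = 95,110 × €33.88 = €3,222,326.80.
Operating income = contribution − fixed costs = €3,222,326.80 − €2,050,000 = €1,172,326.80.
DOL = contribution ÷ EBIT = €3,222,326.80 ÷ €1,172,326.80 = 2.7487.
So EBIT moves 2.7487 × (+17.6%) = +48.4%.

+48.4%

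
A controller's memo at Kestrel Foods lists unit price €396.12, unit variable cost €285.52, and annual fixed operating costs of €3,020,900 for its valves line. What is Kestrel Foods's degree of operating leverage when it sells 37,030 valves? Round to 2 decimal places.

3.81

At 37,030 units, contribution = 37,030 × €110.60 = €4,095,518.00.
EBIT = €4,095,518.00 − €3,020,900 = €1,074,618.00.
So DOL = total CM / EBIT = €4,095,518.00 / €1,074,618.00 = 3.8111.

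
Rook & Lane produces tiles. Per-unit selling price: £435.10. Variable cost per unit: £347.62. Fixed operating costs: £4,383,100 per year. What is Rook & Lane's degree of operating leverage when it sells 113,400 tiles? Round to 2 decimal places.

1.79

Contribution at this volume is 113,400 × £87.48 = £9,920,232.00.
Operating income = contribution − fixed costs = £9,920,232.00 − £4,383,100 = £5,537,132.00.
DOL = contribution ÷ EBIT = £9,920,232.00 ÷ £5,537,132.00 = 1.7916.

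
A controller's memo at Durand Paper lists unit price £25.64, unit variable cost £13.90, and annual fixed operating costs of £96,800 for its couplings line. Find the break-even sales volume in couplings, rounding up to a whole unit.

Contribution margin per unit = £25.64 − £13.90 = £11.74.
Break-even Q = £96,800 / £11.74 = 8,245.32 → 8,246 couplings.

8,246 couplings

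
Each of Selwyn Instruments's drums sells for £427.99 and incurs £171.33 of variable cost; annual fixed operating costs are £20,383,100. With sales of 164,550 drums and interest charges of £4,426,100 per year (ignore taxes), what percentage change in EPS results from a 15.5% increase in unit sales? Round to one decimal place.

At 164,550 units, contribution = 164,550 × £256.66 = £42,233,403.00.
Subtracting fixed costs: EBIT = £42,233,403.00 − £20,383,100 = £21,850,303.00.
Interest = £4,426,100.00, so EBIT − I = £17,424,203.00.
DCL = total CM / (EBIT − I) = £42,233,403.00 / £17,424,203.00 = 2.4238.
%ΔEPS = DCL × %ΔSales = 2.4238 × +15.5% = +37.6%.

+37.6%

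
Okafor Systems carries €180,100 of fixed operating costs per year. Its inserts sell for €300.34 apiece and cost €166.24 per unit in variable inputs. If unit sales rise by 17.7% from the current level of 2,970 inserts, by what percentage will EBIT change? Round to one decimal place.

+32.3%

At 2,970 units, contribution = 2,970 × €134.10 = €398,277.00.
Subtracting fixed costs: EBIT = €398,277.00 − €180,100 = €218,177.00.
DOL = contribution ÷ EBIT = €398,277.00 ÷ €218,177.00 = 1.8255.
So EBIT moves 1.8255 × (+17.7%) = +32.3%.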